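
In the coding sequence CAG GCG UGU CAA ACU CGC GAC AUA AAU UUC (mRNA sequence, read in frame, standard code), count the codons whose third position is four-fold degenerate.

3

Codon 1 CAG (Gln): third position 2-fold.
Codon 2 GCG (Ala): third position 4-fold.
Codon 3 UGU (Cys): third position 2-fold.
Codon 4 CAA (Gln): third position 2-fold.
Codon 5 ACU (Thr): third position 4-fold.
Codon 6 CGC (Arg): third position 4-fold.
Codon 7 GAC (Asp): third position 2-fold.
Codon 8 AUA (Ile): third position 3-fold.
Codon 9 AAU (Asn): third position 2-fold.
Codon 10 UUC (Phe): third position 2-fold.
Four-fold degenerate third positions: 3.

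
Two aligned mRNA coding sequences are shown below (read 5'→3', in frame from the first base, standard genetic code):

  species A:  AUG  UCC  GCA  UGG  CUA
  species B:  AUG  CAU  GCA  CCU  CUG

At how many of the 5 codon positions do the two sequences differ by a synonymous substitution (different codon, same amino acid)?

Codon 1: AUG Met / AUG Met — identical.
Codon 2: UCC Ser / CAU His — nonsynonymous.
Codon 3: GCA Ala / GCA Ala — identical.
Codon 4: UGG Trp / CCU Pro — nonsynonymous.
Codon 5: CUA Leu / CUG Leu — synonymous.
Synonymous differences: 1.

1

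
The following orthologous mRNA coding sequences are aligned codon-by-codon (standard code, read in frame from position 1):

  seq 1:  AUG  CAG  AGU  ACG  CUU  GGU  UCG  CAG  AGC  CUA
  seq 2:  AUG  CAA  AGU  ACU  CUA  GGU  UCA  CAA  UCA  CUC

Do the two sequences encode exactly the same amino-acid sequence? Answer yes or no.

Codon 1: AUG Met / AUG Met — identical.
Codon 2: CAG Gln / CAA Gln — synonymous.
Codon 3: AGU Ser / AGU Ser — identical.
Codon 4: ACG Thr / ACU Thr — synonymous.
Codon 5: CUU Leu / CUA Leu — synonymous.
Codon 6: GGU Gly / GGU Gly — identical.
Codon 7: UCG Ser / UCA Ser — synonymous.
Codon 8: CAG Gln / CAA Gln — synonymous.
Codon 9: AGC Ser / UCA Ser — synonymous.
Codon 10: CUA Leu / CUC Leu — synonymous.
Nonsynonymous differences: 0 → same protein.

yes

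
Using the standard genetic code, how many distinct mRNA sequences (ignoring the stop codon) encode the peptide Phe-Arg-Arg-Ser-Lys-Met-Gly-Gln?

Phe: 2 codons.
Arg: 6 codons.
Arg: 6 codons.
Ser: 6 codons.
Lys: 2 codons.
Met: 1 codon.
Gly: 4 codons.
Gln: 2 codons.
2 × 6 × 6 × 6 × 2 × 1 × 4 × 2 = 6912.

6912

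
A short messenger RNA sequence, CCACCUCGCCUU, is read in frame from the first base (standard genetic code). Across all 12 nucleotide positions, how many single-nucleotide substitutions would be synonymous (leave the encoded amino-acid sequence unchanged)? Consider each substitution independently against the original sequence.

Codon 1 (CCA, Pro): 3 synonymous substitutions.
Codon 2 (CCU, Pro): 3 synonymous substitutions.
Codon 3 (CGC, Arg): 3 synonymous substitutions.
Codon 4 (CUU, Leu): 3 synonymous substitutions.
Total: 3 + 3 + 3 + 3 = 12.

12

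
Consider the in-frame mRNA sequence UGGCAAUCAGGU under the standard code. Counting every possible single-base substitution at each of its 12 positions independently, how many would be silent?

Codon 1 (UGG, Trp): 0 synonymous substitutions.
Codon 2 (CAA, Gln): 1 synonymous substitution.
Codon 3 (UCA, Ser): 3 synonymous substitutions.
Codon 4 (GGU, Gly): 3 synonymous substitutions.
Total: 0 + 1 + 3 + 3 = 7.

7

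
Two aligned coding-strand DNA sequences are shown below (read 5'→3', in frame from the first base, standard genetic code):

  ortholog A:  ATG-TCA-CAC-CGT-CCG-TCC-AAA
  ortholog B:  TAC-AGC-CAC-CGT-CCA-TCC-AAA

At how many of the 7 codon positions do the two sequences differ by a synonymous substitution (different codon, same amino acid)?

Codon 1: ATG Met / TAC Tyr — nonsynonymous.
Codon 2: TCA Ser / AGC Ser — synonymous.
Codon 3: CAC His / CAC His — identical.
Codon 4: CGT Arg / CGT Arg — identical.
Codon 5: CCG Pro / CCA Pro — synonymous.
Codon 6: TCC Ser / TCC Ser — identical.
Codon 7: AAA Lys / AAA Lys — identical.
Synonymous differences: 2.

2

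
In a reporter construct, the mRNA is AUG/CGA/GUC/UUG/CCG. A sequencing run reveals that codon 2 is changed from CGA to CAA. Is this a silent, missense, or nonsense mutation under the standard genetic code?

missense

Position 5 falls in codon 2: CGA → Arg.
After the substitution the codon is CAA → Gln.
Arg ≠ Gln, so this is a missense mutation.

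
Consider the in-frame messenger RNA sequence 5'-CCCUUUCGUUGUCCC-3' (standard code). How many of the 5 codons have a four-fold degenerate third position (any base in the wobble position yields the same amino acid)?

3

Codon 1 CCC (Pro): third position 4-fold.
Codon 2 UUU (Phe): third position 2-fold.
Codon 3 CGU (Arg): third position 4-fold.
Codon 4 UGU (Cys): third position 2-fold.
Codon 5 CCC (Pro): third position 4-fold.
Four-fold degenerate third positions: 3.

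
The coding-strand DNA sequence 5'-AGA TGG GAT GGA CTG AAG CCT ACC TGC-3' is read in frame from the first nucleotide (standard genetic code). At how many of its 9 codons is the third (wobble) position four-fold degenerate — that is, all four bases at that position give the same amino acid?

Codon 1 AGA (Arg): third position 2-fold.
Codon 2 TGG (Trp): third position 1-fold.
Codon 3 GAT (Asp): third position 2-fold.
Codon 4 GGA (Gly): third position 4-fold.
Codon 5 CTG (Leu): third position 4-fold.
Codon 6 AAG (Lys): third position 2-fold.
Codon 7 CCT (Pro): third position 4-fold.
Codon 8 ACC (Thr): third position 4-fold.
Codon 9 TGC (Cys): third position 2-fold.
Four-fold degenerate third positions: 4.

4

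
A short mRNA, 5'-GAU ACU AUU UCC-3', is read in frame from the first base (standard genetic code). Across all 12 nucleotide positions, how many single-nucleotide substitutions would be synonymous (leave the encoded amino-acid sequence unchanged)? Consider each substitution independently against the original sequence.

Codon 1 (GAU, Asp): 1 synonymous substitution.
Codon 2 (ACU, Thr): 3 synonymous substitutions.
Codon 3 (AUU, Ile): 2 synonymous substitutions.
Codon 4 (UCC, Ser): 3 synonymous substitutions.
Total: 1 + 3 + 2 + 3 = 9.

9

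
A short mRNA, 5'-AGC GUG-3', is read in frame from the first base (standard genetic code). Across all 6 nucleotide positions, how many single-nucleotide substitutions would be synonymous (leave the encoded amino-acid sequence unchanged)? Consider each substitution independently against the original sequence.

Codon 1 (AGC, Ser): 1 synonymous substitution.
Codon 2 (GUG, Val): 3 synonymous substitutions.
Total: 1 + 3 = 4.

4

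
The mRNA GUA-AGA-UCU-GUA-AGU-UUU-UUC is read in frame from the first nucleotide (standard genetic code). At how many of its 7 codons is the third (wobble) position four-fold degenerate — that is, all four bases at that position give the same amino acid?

3

Codon 1 GUA (Val): third position 4-fold.
Codon 2 AGA (Arg): third position 2-fold.
Codon 3 UCU (Ser): third position 4-fold.
Codon 4 GUA (Val): third position 4-fold.
Codon 5 AGU (Ser): third position 2-fold.
Codon 6 UUU (Phe): third position 2-fold.
Codon 7 UUC (Phe): third position 2-fold.
Four-fold degenerate third positions: 3.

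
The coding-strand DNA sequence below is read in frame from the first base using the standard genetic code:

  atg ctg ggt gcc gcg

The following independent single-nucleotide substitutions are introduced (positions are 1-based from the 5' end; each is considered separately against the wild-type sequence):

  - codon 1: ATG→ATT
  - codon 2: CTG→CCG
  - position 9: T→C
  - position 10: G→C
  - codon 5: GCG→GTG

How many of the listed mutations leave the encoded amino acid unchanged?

Codon 1: ATG (Met) → ATT (Ile) — missense.
Codon 2: CTG (Leu) → CCG (Pro) — missense.
Codon 3: GGT (Gly) → GGC (Gly) — synonymous.
Codon 4: GCC (Ala) → CCC (Pro) — missense.
Codon 5: GCG (Ala) → GTG (Val) — missense.
Synonymous: 1 of 5.

1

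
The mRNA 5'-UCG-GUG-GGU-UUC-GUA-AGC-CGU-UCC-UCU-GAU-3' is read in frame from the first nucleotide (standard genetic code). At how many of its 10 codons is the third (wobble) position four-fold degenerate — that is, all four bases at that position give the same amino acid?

Codon 1 UCG (Ser): third position 4-fold.
Codon 2 GUG (Val): third position 4-fold.
Codon 3 GGU (Gly): third position 4-fold.
Codon 4 UUC (Phe): third position 2-fold.
Codon 5 GUA (Val): third position 4-fold.
Codon 6 AGC (Ser): third position 2-fold.
Codon 7 CGU (Arg): third position 4-fold.
Codon 8 UCC (Ser): third position 4-fold.
Codon 9 UCU (Ser): third position 4-fold.
Codon 10 GAU (Asp): third position 2-fold.
Four-fold degenerate third positions: 7.

7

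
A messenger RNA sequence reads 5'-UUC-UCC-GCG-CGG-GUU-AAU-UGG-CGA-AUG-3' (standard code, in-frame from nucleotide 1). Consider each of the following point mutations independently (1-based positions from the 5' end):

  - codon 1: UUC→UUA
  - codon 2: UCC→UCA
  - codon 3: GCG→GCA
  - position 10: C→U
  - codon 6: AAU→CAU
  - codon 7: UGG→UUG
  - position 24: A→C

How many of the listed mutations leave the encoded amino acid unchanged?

3

Codon 1: UUC (Phe) → UUA (Leu) — missense.
Codon 2: UCC (Ser) → UCA (Ser) — synonymous.
Codon 3: GCG (Ala) → GCA (Ala) — synonymous.
Codon 4: CGG (Arg) → UGG (Trp) — missense.
Codon 6: AAU (Asn) → CAU (His) — missense.
Codon 7: UGG (Trp) → UUG (Leu) — missense.
Codon 8: CGA (Arg) → CGC (Arg) — synonymous.
Synonymous: 3 of 7.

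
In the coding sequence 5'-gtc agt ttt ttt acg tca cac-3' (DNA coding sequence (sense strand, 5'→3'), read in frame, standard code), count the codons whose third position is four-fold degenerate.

Codon 1 GTC (Val): third position 4-fold.
Codon 2 AGT (Ser): third position 2-fold.
Codon 3 TTT (Phe): third position 2-fold.
Codon 4 TTT (Phe): third position 2-fold.
Codon 5 ACG (Thr): third position 4-fold.
Codon 6 TCA (Ser): third position 4-fold.
Codon 7 CAC (His): third position 2-fold.
Four-fold degenerate third positions: 3.

3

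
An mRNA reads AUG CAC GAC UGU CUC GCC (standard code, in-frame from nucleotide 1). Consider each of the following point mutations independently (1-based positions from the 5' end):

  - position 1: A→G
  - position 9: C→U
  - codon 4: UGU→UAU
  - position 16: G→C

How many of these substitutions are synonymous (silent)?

1

Codon 1: AUG (Met) → GUG (Val) — missense.
Codon 3: GAC (Asp) → GAU (Asp) — synonymous.
Codon 4: UGU (Cys) → UAU (Tyr) — missense.
Codon 6: GCC (Ala) → CCC (Pro) — missense.
Synonymous: 1 of 4.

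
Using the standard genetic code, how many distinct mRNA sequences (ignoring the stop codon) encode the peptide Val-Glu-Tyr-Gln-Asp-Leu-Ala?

Val: 4 codons.
Glu: 2 codons.
Tyr: 2 codons.
Gln: 2 codons.
Asp: 2 codons.
Leu: 6 codons.
Ala: 4 codons.
4 × 2 × 2 × 2 × 2 × 6 × 4 = 1536.

1536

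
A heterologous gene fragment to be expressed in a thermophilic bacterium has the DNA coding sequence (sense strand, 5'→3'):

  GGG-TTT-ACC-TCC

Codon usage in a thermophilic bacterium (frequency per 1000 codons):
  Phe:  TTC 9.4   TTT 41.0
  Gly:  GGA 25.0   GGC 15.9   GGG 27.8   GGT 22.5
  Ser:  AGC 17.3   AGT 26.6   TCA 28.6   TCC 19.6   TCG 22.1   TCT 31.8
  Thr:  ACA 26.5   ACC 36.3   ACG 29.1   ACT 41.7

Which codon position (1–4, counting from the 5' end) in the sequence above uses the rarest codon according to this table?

4

Codon 1 GGG (Gly): 27.8 per 1000.
Codon 2 TTT (Phe): 41.0 per 1000.
Codon 3 ACC (Thr): 36.3 per 1000.
Codon 4 TCC (Ser): 19.6 per 1000.
Lowest frequency is 19.6 at codon 4.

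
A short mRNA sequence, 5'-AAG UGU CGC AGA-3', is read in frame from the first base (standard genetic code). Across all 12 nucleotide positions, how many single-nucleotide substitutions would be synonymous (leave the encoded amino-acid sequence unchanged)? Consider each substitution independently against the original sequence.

7

Codon 1 (AAG, Lys): 1 synonymous substitution.
Codon 2 (UGU, Cys): 1 synonymous substitution.
Codon 3 (CGC, Arg): 3 synonymous substitutions.
Codon 4 (AGA, Arg): 2 synonymous substitutions.
Total: 1 + 1 + 3 + 2 = 7.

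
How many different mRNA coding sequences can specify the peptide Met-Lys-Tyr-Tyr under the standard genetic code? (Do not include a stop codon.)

Met: 1 codon.
Lys: 2 codons.
Tyr: 2 codons.
Tyr: 2 codons.
1 × 2 × 2 × 2 = 8.

8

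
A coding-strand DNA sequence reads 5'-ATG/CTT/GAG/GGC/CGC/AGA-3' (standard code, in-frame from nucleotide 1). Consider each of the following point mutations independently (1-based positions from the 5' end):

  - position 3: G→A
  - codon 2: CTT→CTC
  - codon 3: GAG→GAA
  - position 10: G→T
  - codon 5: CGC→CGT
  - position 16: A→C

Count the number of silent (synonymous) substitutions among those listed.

4

Codon 1: ATG (Met) → ATA (Ile) — missense.
Codon 2: CTT (Leu) → CTC (Leu) — synonymous.
Codon 3: GAG (Glu) → GAA (Glu) — synonymous.
Codon 4: GGC (Gly) → TGC (Cys) — missense.
Codon 5: CGC (Arg) → CGT (Arg) — synonymous.
Codon 6: AGA (Arg) → CGA (Arg) — synonymous.
Synonymous: 4 of 6.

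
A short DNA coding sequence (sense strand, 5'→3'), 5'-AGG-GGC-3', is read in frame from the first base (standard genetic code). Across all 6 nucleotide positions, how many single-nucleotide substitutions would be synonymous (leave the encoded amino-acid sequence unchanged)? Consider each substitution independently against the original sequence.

5

Codon 1 (AGG, Arg): 2 synonymous substitutions.
Codon 2 (GGC, Gly): 3 synonymous substitutions.
Total: 2 + 3 = 5.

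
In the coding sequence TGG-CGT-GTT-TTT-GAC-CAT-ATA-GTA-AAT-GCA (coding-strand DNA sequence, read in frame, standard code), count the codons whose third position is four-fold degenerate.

4

Codon 1 TGG (Trp): third position 1-fold.
Codon 2 CGT (Arg): third position 4-fold.
Codon 3 GTT (Val): third position 4-fold.
Codon 4 TTT (Phe): third position 2-fold.
Codon 5 GAC (Asp): third position 2-fold.
Codon 6 CAT (His): third position 2-fold.
Codon 7 ATA (Ile): third position 3-fold.
Codon 8 GTA (Val): third position 4-fold.
Codon 9 AAT (Asn): third position 2-fold.
Codon 10 GCA (Ala): third position 4-fold.
Four-fold degenerate third positions: 4.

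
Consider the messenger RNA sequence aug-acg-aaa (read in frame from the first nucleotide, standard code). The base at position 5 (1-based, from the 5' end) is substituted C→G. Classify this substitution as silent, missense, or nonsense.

missense

Position 5 falls in codon 2: ACG → Thr.
After the substitution the codon is AGG → Arg.
Thr ≠ Arg, so this is a missense mutation.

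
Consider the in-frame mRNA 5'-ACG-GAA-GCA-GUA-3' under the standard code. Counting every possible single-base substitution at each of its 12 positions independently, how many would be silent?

10

Codon 1 (ACG, Thr): 3 synonymous substitutions.
Codon 2 (GAA, Glu): 1 synonymous substitution.
Codon 3 (GCA, Ala): 3 synonymous substitutions.
Codon 4 (GUA, Val): 3 synonymous substitutions.
Total: 3 + 1 + 3 + 3 = 10.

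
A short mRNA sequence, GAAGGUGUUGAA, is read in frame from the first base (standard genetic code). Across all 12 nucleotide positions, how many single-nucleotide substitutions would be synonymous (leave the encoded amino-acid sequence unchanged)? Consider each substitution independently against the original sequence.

Codon 1 (GAA, Glu): 1 synonymous substitution.
Codon 2 (GGU, Gly): 3 synonymous substitutions.
Codon 3 (GUU, Val): 3 synonymous substitutions.
Codon 4 (GAA, Glu): 1 synonymous substitution.
Total: 1 + 3 + 3 + 1 = 8.

8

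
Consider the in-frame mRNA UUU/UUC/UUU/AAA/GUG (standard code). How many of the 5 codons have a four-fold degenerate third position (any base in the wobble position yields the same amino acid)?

1

Codon 1 UUU (Phe): third position 2-fold.
Codon 2 UUC (Phe): third position 2-fold.
Codon 3 UUU (Phe): third position 2-fold.
Codon 4 AAA (Lys): third position 2-fold.
Codon 5 GUG (Val): third position 4-fold.
Four-fold degenerate third positions: 1.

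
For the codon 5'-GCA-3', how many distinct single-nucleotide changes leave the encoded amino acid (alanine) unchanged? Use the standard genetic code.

Position 1: none → 0 synonymous.
Position 2: none → 0 synonymous.
Position 3: GCU, GCC, GCG → 3 synonymous.
Total: 0 + 0 + 3 = 3.

3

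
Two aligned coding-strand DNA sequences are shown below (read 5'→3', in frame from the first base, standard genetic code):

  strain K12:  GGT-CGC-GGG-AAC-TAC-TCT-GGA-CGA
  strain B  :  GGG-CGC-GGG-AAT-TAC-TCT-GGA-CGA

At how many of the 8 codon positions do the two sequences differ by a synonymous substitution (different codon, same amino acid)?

2

Codon 1: GGT Gly / GGG Gly — synonymous.
Codon 2: CGC Arg / CGC Arg — identical.
Codon 3: GGG Gly / GGG Gly — identical.
Codon 4: AAC Asn / AAT Asn — synonymous.
Codon 5: TAC Tyr / TAC Tyr — identical.
Codon 6: TCT Ser / TCT Ser — identical.
Codon 7: GGA Gly / GGA Gly — identical.
Codon 8: CGA Arg / CGA Arg — identical.
Synonymous differences: 2.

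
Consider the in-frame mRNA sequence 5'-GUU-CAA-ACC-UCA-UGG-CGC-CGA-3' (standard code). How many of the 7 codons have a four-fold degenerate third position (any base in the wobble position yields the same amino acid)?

5

Codon 1 GUU (Val): third position 4-fold.
Codon 2 CAA (Gln): third position 2-fold.
Codon 3 ACC (Thr): third position 4-fold.
Codon 4 UCA (Ser): third position 4-fold.
Codon 5 UGG (Trp): third position 1-fold.
Codon 6 CGC (Arg): third position 4-fold.
Codon 7 CGA (Arg): third position 4-fold.
Four-fold degenerate third positions: 5.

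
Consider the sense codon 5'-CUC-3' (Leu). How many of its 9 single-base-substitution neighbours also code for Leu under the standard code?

Position 1: none → 0 synonymous.
Position 2: none → 0 synonymous.
Position 3: CUU, CUA, CUG → 3 synonymous.
Total: 0 + 0 + 3 = 3.

3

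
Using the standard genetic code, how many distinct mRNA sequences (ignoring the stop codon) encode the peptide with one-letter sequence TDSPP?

768

Thr: 4 codons.
Asp: 2 codons.
Ser: 6 codons.
Pro: 4 codons.
Pro: 4 codons.
4 × 2 × 6 × 4 × 4 = 768.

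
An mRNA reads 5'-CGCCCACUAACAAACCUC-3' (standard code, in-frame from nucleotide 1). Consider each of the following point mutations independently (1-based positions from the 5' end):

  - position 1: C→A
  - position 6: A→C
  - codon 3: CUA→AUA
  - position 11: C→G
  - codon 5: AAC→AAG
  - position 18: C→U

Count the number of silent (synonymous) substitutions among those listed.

Codon 1: CGC (Arg) → AGC (Ser) — missense.
Codon 2: CCA (Pro) → CCC (Pro) — synonymous.
Codon 3: CUA (Leu) → AUA (Ile) — missense.
Codon 4: ACA (Thr) → AGA (Arg) — missense.
Codon 5: AAC (Asn) → AAG (Lys) — missense.
Codon 6: CUC (Leu) → CUU (Leu) — synonymous.
Synonymous: 2 of 6.

2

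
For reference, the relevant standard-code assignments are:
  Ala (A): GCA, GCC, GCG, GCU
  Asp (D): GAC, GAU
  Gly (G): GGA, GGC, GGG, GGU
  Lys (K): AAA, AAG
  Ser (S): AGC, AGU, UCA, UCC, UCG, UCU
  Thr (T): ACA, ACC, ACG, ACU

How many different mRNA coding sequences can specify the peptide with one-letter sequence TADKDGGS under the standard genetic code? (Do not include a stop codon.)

12288

Thr: 4 codons.
Ala: 4 codons.
Asp: 2 codons.
Lys: 2 codons.
Asp: 2 codons.
Gly: 4 codons.
Gly: 4 codons.
Ser: 6 codons.
4 × 4 × 2 × 2 × 2 × 4 × 4 × 6 = 12288.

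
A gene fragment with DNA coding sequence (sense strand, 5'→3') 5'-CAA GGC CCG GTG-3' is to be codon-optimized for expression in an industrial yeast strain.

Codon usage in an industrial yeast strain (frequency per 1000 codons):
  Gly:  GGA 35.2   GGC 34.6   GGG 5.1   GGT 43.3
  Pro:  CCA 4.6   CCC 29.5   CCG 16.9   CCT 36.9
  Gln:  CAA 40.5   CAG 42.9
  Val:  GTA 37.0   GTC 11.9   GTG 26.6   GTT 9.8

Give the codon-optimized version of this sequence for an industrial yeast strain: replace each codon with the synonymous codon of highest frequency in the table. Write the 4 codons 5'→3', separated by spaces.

Codon 1 (Gln): best is CAG at 42.9.
Codon 2 (Gly): best is GGT at 43.3.
Codon 3 (Pro): best is CCT at 36.9.
Codon 4 (Val): best is GTA at 37.0.

CAG GGT CCT GTA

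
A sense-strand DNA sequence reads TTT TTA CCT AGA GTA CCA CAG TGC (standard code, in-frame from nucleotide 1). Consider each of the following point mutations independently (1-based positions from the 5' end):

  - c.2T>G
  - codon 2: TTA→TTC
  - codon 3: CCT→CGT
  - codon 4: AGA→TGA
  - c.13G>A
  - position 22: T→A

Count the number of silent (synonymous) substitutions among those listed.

0

Codon 1: TTT (Phe) → TGT (Cys) — missense.
Codon 2: TTA (Leu) → TTC (Phe) — missense.
Codon 3: CCT (Pro) → CGT (Arg) — missense.
Codon 4: AGA (Arg) → TGA (Stop) — nonsense.
Codon 5: GTA (Val) → ATA (Ile) — missense.
Codon 8: TGC (Cys) → AGC (Ser) — missense.
Synonymous: 0 of 6.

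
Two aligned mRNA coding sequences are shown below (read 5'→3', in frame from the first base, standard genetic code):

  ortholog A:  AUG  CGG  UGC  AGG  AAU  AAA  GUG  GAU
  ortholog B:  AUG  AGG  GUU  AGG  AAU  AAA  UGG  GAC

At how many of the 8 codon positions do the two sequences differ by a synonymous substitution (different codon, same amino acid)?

Codon 1: AUG Met / AUG Met — identical.
Codon 2: CGG Arg / AGG Arg — synonymous.
Codon 3: UGC Cys / GUU Val — nonsynonymous.
Codon 4: AGG Arg / AGG Arg — identical.
Codon 5: AAU Asn / AAU Asn — identical.
Codon 6: AAA Lys / AAA Lys — identical.
Codon 7: GUG Val / UGG Trp — nonsynonymous.
Codon 8: GAU Asp / GAC Asp — synonymous.
Synonymous differences: 2.

2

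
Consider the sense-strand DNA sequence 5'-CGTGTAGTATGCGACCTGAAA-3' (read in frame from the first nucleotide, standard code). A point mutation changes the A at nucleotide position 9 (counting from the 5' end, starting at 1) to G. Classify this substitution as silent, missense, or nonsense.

Position 9 falls in codon 3: GTA → Val.
After the substitution the codon is GTG → Val.
Both encode Val, so the change is synonymous.

silent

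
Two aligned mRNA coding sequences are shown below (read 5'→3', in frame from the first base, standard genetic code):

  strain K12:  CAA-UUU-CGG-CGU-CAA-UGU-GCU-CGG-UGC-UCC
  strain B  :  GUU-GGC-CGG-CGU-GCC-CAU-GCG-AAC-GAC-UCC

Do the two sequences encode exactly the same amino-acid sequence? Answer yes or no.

Codon 1: CAA Gln / GUU Val — nonsynonymous.
Codon 2: UUU Phe / GGC Gly — nonsynonymous.
Codon 3: CGG Arg / CGG Arg — identical.
Codon 4: CGU Arg / CGU Arg — identical.
Codon 5: CAA Gln / GCC Ala — nonsynonymous.
Codon 6: UGU Cys / CAU His — nonsynonymous.
Codon 7: GCU Ala / GCG Ala — synonymous.
Codon 8: CGG Arg / AAC Asn — nonsynonymous.
Codon 9: UGC Cys / GAC Asp — nonsynonymous.
Codon 10: UCC Ser / UCC Ser — identical.
Nonsynonymous differences: 6 → different protein.

no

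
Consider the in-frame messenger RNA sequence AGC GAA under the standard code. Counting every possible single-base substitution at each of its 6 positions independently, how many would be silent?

Codon 1 (AGC, Ser): 1 synonymous substitution.
Codon 2 (GAA, Glu): 1 synonymous substitution.
Total: 1 + 1 = 2.

2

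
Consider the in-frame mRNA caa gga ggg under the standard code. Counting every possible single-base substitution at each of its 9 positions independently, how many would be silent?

Codon 1 (CAA, Gln): 1 synonymous substitution.
Codon 2 (GGA, Gly): 3 synonymous substitutions.
Codon 3 (GGG, Gly): 3 synonymous substitutions.
Total: 1 + 3 + 3 = 7.

7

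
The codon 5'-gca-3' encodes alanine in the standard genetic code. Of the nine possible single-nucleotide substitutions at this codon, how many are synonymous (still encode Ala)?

Position 1: none → 0 synonymous.
Position 2: none → 0 synonymous.
Position 3: GCU, GCC, GCG → 3 synonymous.
Total: 0 + 0 + 3 = 3.

3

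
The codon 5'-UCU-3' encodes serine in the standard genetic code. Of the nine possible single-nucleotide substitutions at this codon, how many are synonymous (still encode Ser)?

Position 1: none → 0 synonymous.
Position 2: none → 0 synonymous.
Position 3: UCC, UCA, UCG → 3 synonymous.
Total: 0 + 0 + 3 = 3.

3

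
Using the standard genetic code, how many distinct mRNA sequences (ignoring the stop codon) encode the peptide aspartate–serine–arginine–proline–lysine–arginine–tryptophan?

3456

Asp: 2 codons.
Ser: 6 codons.
Arg: 6 codons.
Pro: 4 codons.
Lys: 2 codons.
Arg: 6 codons.
Trp: 1 codon.
2 × 6 × 6 × 4 × 2 × 6 × 1 = 3456.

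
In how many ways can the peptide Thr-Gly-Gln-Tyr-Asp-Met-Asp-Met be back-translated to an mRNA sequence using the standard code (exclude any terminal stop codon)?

Thr: 4 codons.
Gly: 4 codons.
Gln: 2 codons.
Tyr: 2 codons.
Asp: 2 codons.
Met: 1 codon.
Asp: 2 codons.
Met: 1 codon.
4 × 4 × 2 × 2 × 2 × 1 × 2 × 1 = 256.

256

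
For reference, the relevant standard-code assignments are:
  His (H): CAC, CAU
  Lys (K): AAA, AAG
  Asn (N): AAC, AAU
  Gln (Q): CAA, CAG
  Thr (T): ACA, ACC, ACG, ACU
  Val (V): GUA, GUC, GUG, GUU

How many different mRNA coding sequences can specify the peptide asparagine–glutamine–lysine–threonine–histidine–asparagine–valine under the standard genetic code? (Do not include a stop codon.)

512

Asn: 2 codons.
Gln: 2 codons.
Lys: 2 codons.
Thr: 4 codons.
His: 2 codons.
Asn: 2 codons.
Val: 4 codons.
2 × 2 × 2 × 4 × 2 × 2 × 4 = 512.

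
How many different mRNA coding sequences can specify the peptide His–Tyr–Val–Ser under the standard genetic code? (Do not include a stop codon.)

96

His: 2 codons.
Tyr: 2 codons.
Val: 4 codons.
Ser: 6 codons.
2 × 2 × 4 × 6 = 96.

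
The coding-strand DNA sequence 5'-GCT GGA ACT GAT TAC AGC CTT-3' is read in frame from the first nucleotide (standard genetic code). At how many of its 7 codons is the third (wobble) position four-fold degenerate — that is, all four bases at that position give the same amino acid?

Codon 1 GCT (Ala): third position 4-fold.
Codon 2 GGA (Gly): third position 4-fold.
Codon 3 ACT (Thr): third position 4-fold.
Codon 4 GAT (Asp): third position 2-fold.
Codon 5 TAC (Tyr): third position 2-fold.
Codon 6 AGC (Ser): third position 2-fold.
Codon 7 CTT (Leu): third position 4-fold.
Four-fold degenerate third positions: 4.

4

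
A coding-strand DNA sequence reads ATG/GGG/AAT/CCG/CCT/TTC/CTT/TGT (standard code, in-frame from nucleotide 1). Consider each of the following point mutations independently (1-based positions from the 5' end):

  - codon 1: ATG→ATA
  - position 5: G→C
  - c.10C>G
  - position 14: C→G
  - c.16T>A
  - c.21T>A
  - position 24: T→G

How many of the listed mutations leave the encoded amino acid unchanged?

1

Codon 1: ATG (Met) → ATA (Ile) — missense.
Codon 2: GGG (Gly) → GCG (Ala) — missense.
Codon 4: CCG (Pro) → GCG (Ala) — missense.
Codon 5: CCT (Pro) → CGT (Arg) — missense.
Codon 6: TTC (Phe) → ATC (Ile) — missense.
Codon 7: CTT (Leu) → CTA (Leu) — synonymous.
Codon 8: TGT (Cys) → TGG (Trp) — missense.
Synonymous: 1 of 7.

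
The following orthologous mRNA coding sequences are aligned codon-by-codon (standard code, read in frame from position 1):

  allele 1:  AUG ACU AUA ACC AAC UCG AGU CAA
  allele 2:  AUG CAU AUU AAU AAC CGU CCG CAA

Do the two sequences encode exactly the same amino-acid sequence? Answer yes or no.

Codon 1: AUG Met / AUG Met — identical.
Codon 2: ACU Thr / CAU His — nonsynonymous.
Codon 3: AUA Ile / AUU Ile — synonymous.
Codon 4: ACC Thr / AAU Asn — nonsynonymous.
Codon 5: AAC Asn / AAC Asn — identical.
Codon 6: UCG Ser / CGU Arg — nonsynonymous.
Codon 7: AGU Ser / CCG Pro — nonsynonymous.
Codon 8: CAA Gln / CAA Gln — identical.
Nonsynonymous differences: 4 → different protein.

no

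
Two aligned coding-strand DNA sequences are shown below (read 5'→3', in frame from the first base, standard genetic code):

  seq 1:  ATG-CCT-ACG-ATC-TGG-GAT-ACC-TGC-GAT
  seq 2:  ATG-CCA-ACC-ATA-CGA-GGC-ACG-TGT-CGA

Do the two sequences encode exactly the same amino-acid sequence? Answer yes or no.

no

Codon 1: ATG Met / ATG Met — identical.
Codon 2: CCT Pro / CCA Pro — synonymous.
Codon 3: ACG Thr / ACC Thr — synonymous.
Codon 4: ATC Ile / ATA Ile — synonymous.
Codon 5: TGG Trp / CGA Arg — nonsynonymous.
Codon 6: GAT Asp / GGC Gly — nonsynonymous.
Codon 7: ACC Thr / ACG Thr — synonymous.
Codon 8: TGC Cys / TGT Cys — synonymous.
Codon 9: GAT Asp / CGA Arg — nonsynonymous.
Nonsynonymous differences: 3 → different protein.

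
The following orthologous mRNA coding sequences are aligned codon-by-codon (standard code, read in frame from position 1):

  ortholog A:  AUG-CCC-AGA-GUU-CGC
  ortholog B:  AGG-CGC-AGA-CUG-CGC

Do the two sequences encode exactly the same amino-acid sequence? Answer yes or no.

no

Codon 1: AUG Met / AGG Arg — nonsynonymous.
Codon 2: CCC Pro / CGC Arg — nonsynonymous.
Codon 3: AGA Arg / AGA Arg — identical.
Codon 4: GUU Val / CUG Leu — nonsynonymous.
Codon 5: CGC Arg / CGC Arg — identical.
Nonsynonymous differences: 3 → different protein.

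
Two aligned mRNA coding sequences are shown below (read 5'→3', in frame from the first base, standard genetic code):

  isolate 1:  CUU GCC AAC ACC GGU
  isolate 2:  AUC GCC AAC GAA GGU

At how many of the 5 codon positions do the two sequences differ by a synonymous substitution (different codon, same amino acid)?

Codon 1: CUU Leu / AUC Ile — nonsynonymous.
Codon 2: GCC Ala / GCC Ala — identical.
Codon 3: AAC Asn / AAC Asn — identical.
Codon 4: ACC Thr / GAA Glu — nonsynonymous.
Codon 5: GGU Gly / GGU Gly — identical.
Synonymous differences: 0.

0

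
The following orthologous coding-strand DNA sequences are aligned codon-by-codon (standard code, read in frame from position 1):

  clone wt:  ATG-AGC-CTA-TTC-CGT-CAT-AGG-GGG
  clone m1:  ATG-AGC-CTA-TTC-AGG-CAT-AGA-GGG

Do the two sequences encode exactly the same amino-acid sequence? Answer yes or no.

yes

Codon 1: ATG Met / ATG Met — identical.
Codon 2: AGC Ser / AGC Ser — identical.
Codon 3: CTA Leu / CTA Leu — identical.
Codon 4: TTC Phe / TTC Phe — identical.
Codon 5: CGT Arg / AGG Arg — synonymous.
Codon 6: CAT His / CAT His — identical.
Codon 7: AGG Arg / AGA Arg — synonymous.
Codon 8: GGG Gly / GGG Gly — identical.
Nonsynonymous differences: 0 → same protein.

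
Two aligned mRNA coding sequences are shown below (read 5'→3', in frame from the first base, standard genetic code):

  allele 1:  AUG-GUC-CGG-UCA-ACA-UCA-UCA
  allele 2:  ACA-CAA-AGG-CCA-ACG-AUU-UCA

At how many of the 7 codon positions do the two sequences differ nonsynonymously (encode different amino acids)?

Codon 1: AUG Met / ACA Thr — nonsynonymous.
Codon 2: GUC Val / CAA Gln — nonsynonymous.
Codon 3: CGG Arg / AGG Arg — synonymous.
Codon 4: UCA Ser / CCA Pro — nonsynonymous.
Codon 5: ACA Thr / ACG Thr — synonymous.
Codon 6: UCA Ser / AUU Ile — nonsynonymous.
Codon 7: UCA Ser / UCA Ser — identical.
Nonsynonymous differences: 4.

4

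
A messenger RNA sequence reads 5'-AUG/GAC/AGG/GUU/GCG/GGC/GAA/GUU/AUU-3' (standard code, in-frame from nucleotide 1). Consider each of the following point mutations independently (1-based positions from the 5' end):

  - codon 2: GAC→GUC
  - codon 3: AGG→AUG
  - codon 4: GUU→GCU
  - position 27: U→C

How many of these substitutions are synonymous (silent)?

1

Codon 2: GAC (Asp) → GUC (Val) — missense.
Codon 3: AGG (Arg) → AUG (Met) — missense.
Codon 4: GUU (Val) → GCU (Ala) — missense.
Codon 9: AUU (Ile) → AUC (Ile) — synonymous.
Synonymous: 1 of 4.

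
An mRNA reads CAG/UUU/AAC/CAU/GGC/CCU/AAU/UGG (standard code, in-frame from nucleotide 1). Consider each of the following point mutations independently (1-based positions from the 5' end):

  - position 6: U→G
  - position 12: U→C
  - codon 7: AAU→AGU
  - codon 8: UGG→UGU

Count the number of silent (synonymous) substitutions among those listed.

Codon 2: UUU (Phe) → UUG (Leu) — missense.
Codon 4: CAU (His) → CAC (His) — synonymous.
Codon 7: AAU (Asn) → AGU (Ser) — missense.
Codon 8: UGG (Trp) → UGU (Cys) — missense.
Synonymous: 1 of 4.

1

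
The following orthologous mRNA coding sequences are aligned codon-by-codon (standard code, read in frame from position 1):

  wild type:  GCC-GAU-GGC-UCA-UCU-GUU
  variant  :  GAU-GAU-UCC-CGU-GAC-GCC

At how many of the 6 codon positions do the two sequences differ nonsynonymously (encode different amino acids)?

5

Codon 1: GCC Ala / GAU Asp — nonsynonymous.
Codon 2: GAU Asp / GAU Asp — identical.
Codon 3: GGC Gly / UCC Ser — nonsynonymous.
Codon 4: UCA Ser / CGU Arg — nonsynonymous.
Codon 5: UCU Ser / GAC Asp — nonsynonymous.
Codon 6: GUU Val / GCC Ala — nonsynonymous.
Nonsynonymous differences: 5.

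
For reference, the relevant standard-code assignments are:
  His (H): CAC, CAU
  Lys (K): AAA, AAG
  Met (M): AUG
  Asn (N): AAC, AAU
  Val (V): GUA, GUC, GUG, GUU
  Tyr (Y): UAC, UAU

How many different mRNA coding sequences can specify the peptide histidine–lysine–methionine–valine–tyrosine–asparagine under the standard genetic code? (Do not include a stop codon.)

His: 2 codons.
Lys: 2 codons.
Met: 1 codon.
Val: 4 codons.
Tyr: 2 codons.
Asn: 2 codons.
2 × 2 × 1 × 4 × 2 × 2 = 64.

64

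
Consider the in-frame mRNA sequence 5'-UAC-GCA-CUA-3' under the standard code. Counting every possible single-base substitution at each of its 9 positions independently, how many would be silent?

Codon 1 (UAC, Tyr): 1 synonymous substitution.
Codon 2 (GCA, Ala): 3 synonymous substitutions.
Codon 3 (CUA, Leu): 4 synonymous substitutions.
Total: 1 + 3 + 4 = 8.

8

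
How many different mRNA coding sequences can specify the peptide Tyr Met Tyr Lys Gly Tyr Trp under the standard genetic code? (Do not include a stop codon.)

64

Tyr: 2 codons.
Met: 1 codon.
Tyr: 2 codons.
Lys: 2 codons.
Gly: 4 codons.
Tyr: 2 codons.
Trp: 1 codon.
2 × 1 × 2 × 2 × 4 × 2 × 1 = 64.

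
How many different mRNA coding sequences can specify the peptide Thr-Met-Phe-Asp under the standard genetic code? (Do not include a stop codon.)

16

Thr: 4 codons.
Met: 1 codon.
Phe: 2 codons.
Asp: 2 codons.
4 × 1 × 2 × 2 = 16.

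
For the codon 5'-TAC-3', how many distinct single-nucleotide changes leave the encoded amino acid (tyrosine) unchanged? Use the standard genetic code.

1

Position 1: none → 0 synonymous.
Position 2: none → 0 synonymous.
Position 3: TAT → 1 synonymous.
Total: 0 + 0 + 1 = 1.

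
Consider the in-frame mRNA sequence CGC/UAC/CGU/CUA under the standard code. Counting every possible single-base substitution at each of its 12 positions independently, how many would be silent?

Codon 1 (CGC, Arg): 3 synonymous substitutions.
Codon 2 (UAC, Tyr): 1 synonymous substitution.
Codon 3 (CGU, Arg): 3 synonymous substitutions.
Codon 4 (CUA, Leu): 4 synonymous substitutions.
Total: 3 + 1 + 3 + 4 = 11.

11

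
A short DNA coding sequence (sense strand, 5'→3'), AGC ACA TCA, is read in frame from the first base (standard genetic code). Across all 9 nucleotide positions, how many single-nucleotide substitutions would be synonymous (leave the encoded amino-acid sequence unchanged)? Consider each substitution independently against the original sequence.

Codon 1 (AGC, Ser): 1 synonymous substitution.
Codon 2 (ACA, Thr): 3 synonymous substitutions.
Codon 3 (TCA, Ser): 3 synonymous substitutions.
Total: 1 + 3 + 3 = 7.

7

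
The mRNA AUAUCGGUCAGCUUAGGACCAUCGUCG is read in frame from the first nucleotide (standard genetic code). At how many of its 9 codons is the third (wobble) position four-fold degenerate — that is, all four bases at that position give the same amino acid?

Codon 1 AUA (Ile): third position 3-fold.
Codon 2 UCG (Ser): third position 4-fold.
Codon 3 GUC (Val): third position 4-fold.
Codon 4 AGC (Ser): third position 2-fold.
Codon 5 UUA (Leu): third position 2-fold.
Codon 6 GGA (Gly): third position 4-fold.
Codon 7 CCA (Pro): third position 4-fold.
Codon 8 UCG (Ser): third position 4-fold.
Codon 9 UCG (Ser): third position 4-fold.
Four-fold degenerate third positions: 6.

6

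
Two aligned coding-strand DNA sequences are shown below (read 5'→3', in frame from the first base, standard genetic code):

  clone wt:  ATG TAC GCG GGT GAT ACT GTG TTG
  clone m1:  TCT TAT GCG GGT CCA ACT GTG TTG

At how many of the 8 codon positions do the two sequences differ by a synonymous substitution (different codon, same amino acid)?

1

Codon 1: ATG Met / TCT Ser — nonsynonymous.
Codon 2: TAC Tyr / TAT Tyr — synonymous.
Codon 3: GCG Ala / GCG Ala — identical.
Codon 4: GGT Gly / GGT Gly — identical.
Codon 5: GAT Asp / CCA Pro — nonsynonymous.
Codon 6: ACT Thr / ACT Thr — identical.
Codon 7: GTG Val / GTG Val — identical.
Codon 8: TTG Leu / TTG Leu — identical.
Synonymous differences: 1.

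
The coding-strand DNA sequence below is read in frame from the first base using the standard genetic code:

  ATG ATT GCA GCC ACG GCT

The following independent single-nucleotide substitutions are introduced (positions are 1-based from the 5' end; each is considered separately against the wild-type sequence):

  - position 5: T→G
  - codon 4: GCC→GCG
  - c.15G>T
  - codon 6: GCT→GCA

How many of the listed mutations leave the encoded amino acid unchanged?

3

Codon 2: ATT (Ile) → AGT (Ser) — missense.
Codon 4: GCC (Ala) → GCG (Ala) — synonymous.
Codon 5: ACG (Thr) → ACT (Thr) — synonymous.
Codon 6: GCT (Ala) → GCA (Ala) — synonymous.
Synonymous: 3 of 4.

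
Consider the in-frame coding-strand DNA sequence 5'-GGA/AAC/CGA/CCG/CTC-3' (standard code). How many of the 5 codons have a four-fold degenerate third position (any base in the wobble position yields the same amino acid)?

4

Codon 1 GGA (Gly): third position 4-fold.
Codon 2 AAC (Asn): third position 2-fold.
Codon 3 CGA (Arg): third position 4-fold.
Codon 4 CCG (Pro): third position 4-fold.
Codon 5 CTC (Leu): third position 4-fold.
Four-fold degenerate third positions: 4.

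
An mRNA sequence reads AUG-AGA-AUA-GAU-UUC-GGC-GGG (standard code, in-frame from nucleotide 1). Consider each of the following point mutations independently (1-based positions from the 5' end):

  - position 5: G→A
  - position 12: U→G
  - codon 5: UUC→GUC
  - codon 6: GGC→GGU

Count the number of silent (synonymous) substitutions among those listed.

1

Codon 2: AGA (Arg) → AAA (Lys) — missense.
Codon 4: GAU (Asp) → GAG (Glu) — missense.
Codon 5: UUC (Phe) → GUC (Val) — missense.
Codon 6: GGC (Gly) → GGU (Gly) — synonymous.
Synonymous: 1 of 4.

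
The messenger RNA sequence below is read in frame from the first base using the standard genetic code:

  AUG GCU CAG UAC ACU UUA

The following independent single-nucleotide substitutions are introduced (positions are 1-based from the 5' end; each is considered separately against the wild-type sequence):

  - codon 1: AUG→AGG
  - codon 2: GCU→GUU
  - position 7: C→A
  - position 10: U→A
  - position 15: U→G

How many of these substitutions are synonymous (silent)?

1

Codon 1: AUG (Met) → AGG (Arg) — missense.
Codon 2: GCU (Ala) → GUU (Val) — missense.
Codon 3: CAG (Gln) → AAG (Lys) — missense.
Codon 4: UAC (Tyr) → AAC (Asn) — missense.
Codon 5: ACU (Thr) → ACG (Thr) — synonymous.
Synonymous: 1 of 5.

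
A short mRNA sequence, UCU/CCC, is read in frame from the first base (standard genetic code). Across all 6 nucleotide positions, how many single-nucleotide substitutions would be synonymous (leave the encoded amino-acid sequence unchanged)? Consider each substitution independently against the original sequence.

Codon 1 (UCU, Ser): 3 synonymous substitutions.
Codon 2 (CCC, Pro): 3 synonymous substitutions.
Total: 3 + 3 = 6.

6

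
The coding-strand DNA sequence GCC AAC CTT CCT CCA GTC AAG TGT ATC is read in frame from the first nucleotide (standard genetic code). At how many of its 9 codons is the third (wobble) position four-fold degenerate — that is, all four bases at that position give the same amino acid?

5

Codon 1 GCC (Ala): third position 4-fold.
Codon 2 AAC (Asn): third position 2-fold.
Codon 3 CTT (Leu): third position 4-fold.
Codon 4 CCT (Pro): third position 4-fold.
Codon 5 CCA (Pro): third position 4-fold.
Codon 6 GTC (Val): third position 4-fold.
Codon 7 AAG (Lys): third position 2-fold.
Codon 8 TGT (Cys): third position 2-fold.
Codon 9 ATC (Ile): third position 3-fold.
Four-fold degenerate third positions: 5.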